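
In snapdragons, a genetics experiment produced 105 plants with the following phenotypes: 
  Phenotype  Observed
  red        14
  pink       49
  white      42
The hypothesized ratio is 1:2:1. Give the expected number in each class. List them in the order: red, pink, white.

Expected counts for N = 105 under a 1:2:1 ratio (total parts = 4):
  red: 105 × 1/4 = 26.25
  pink: 105 × 2/4 = 52.5
  white: 105 × 1/4 = 26.25

26.25, 52.5, 26.25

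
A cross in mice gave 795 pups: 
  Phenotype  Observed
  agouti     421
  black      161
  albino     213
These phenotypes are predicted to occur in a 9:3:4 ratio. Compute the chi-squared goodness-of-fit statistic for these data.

3.511

Expected counts for N = 795 under a 9:3:4 ratio (total parts = 16):
  agouti: 795 × 9/16 = 447.1875
  black: 795 × 3/16 = 149.0625
  albino: 795 × 4/16 = 198.75
χ² = Σ (O − E)² / E
  agouti: (421 − 447.1875)² / 447.1875 = 1.5336
  black: (161 − 149.0625)² / 149.0625 = 0.9560
  albino: (213 − 198.75)² / 198.75 = 1.0217
χ² = 1.5336 + 0.9560 + 1.0217 = 3.5113 ≈ 3.511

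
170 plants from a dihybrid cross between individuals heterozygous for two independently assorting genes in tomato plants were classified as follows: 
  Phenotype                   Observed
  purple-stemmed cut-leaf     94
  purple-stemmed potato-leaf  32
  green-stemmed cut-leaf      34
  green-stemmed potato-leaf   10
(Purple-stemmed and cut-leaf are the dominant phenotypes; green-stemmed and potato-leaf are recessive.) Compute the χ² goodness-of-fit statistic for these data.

A dihybrid F₂ with independent assortment and complete dominance at both loci gives a 9:3:3:1 phenotypic ratio.
Total ratio parts = 16. Expected numbers out of 170:
  purple-stemmed cut-leaf: 170 × 9/16 = 95.625
  purple-stemmed potato-leaf: 170 × 3/16 = 31.875
  green-stemmed cut-leaf: 170 × 3/16 = 31.875
  green-stemmed potato-leaf: 170 × 1/16 = 10.625
χ² = Σ (O − E)² / E
  purple-stemmed cut-leaf: (94 − 95.625)² / 95.625 = 0.0276
  purple-stemmed potato-leaf: (32 − 31.875)² / 31.875 = 0.0005
  green-stemmed cut-leaf: (34 − 31.875)² / 31.875 = 0.1417
  green-stemmed potato-leaf: (10 − 10.625)² / 10.625 = 0.0368
χ² = 0.0276 + 0.0005 + 0.1417 + 0.0368 = 0.2066 ≈ 0.207

0.207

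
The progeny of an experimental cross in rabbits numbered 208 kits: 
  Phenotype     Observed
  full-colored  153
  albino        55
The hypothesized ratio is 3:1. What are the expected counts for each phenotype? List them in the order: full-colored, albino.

Under the 3:1 hypothesis (Σ ratio = 4, N = 208):
  full-colored: 208 × 3/4 = 156
  albino: 208 × 1/4 = 52

156, 52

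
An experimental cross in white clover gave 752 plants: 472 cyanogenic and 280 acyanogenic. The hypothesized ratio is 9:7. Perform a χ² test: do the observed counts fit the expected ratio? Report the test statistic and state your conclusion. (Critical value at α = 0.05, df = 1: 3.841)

12.974; not consistent

Under the 9:7 hypothesis (Σ ratio = 16, N = 752):
  cyanogenic: 752 × 9/16 = 423
  acyanogenic: 752 × 7/16 = 329
χ² = Σ (O − E)² / E
  cyanogenic: (472 − 423)² / 423 = 5.6761
  acyanogenic: (280 − 329)² / 329 = 7.2979
χ² = 5.6761 + 7.2979 = 12.974
Degrees of freedom = 2 − 1 = 1; critical value at α = 0.05 is 3.841.
Since 12.974 > 3.841, we reject the null hypothesis — the data do not fit the 9:7 ratio.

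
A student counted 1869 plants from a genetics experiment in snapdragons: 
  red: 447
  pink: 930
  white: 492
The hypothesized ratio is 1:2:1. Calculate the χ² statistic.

Total ratio parts = 4. Expected numbers out of 1869:
  red: 1869 × 1/4 = 467.25
  pink: 1869 × 2/4 = 934.5
  white: 1869 × 1/4 = 467.25
χ² = Σ (O − E)² / E
  red: (447 − 467.25)² / 467.25 = 0.8776
  pink: (930 − 934.5)² / 934.5 = 0.0217
  white: (492 − 467.25)² / 467.25 = 1.3110
χ² = 0.8776 + 0.0217 + 1.3110 = 2.2103 ≈ 2.210

2.210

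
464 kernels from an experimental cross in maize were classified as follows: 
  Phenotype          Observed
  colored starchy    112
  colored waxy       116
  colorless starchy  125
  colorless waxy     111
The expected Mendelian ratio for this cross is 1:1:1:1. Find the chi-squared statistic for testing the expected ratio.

Total ratio parts = 4. Expected numbers out of 464:
  colored starchy: 464 × 1/4 = 116
  colored waxy: 464 × 1/4 = 116
  colorless starchy: 464 × 1/4 = 116
  colorless waxy: 464 × 1/4 = 116
χ² = Σ (O − E)² / E
  colored starchy: (112 − 116)² / 116 = 0.1379
  colored waxy: (116 − 116)² / 116 = 0.0000
  colorless starchy: (125 − 116)² / 116 = 0.6983
  colorless waxy: (111 − 116)² / 116 = 0.2155
χ² = 0.1379 + 0.0000 + 0.6983 + 0.2155 = 1.0517 ≈ 1.052

1.052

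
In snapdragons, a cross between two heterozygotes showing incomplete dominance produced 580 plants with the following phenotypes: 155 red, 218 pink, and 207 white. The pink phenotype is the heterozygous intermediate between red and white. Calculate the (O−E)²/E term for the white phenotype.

26.510

With incomplete dominance, a heterozygote × heterozygote cross gives a 1:2:1 phenotypic ratio.
Under the 1:2:1 hypothesis (Σ ratio = 4, N = 580):
  red: 580 × 1/4 = 145
  pink: 580 × 2/4 = 290
  white: 580 × 1/4 = 145
Contribution of white: (207 − 145)² / 145 = 26.5103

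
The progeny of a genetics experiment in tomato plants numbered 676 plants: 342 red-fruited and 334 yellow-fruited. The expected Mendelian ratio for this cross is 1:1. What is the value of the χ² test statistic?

Total ratio parts = 2. Expected numbers out of 676:
  red-fruited: 676 × 1/2 = 338
  yellow-fruited: 676 × 1/2 = 338
χ² = Σ (O − E)² / E
  red-fruited: (342 − 338)² / 338 = 0.0473
  yellow-fruited: (334 − 338)² / 338 = 0.0473
χ² = 0.0473 + 0.0473 = 0.0946 ≈ 0.095

0.095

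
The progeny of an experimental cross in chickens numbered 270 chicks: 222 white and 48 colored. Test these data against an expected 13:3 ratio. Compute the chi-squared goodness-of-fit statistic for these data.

Total ratio parts = 16. Expected numbers out of 270:
  white: 270 × 13/16 = 219.375
  colored: 270 × 3/16 = 50.625
χ² = Σ (O − E)² / E
  white: (222 − 219.375)² / 219.375 = 0.0314
  colored: (48 − 50.625)² / 50.625 = 0.1361
χ² = 0.0314 + 0.1361 = 0.1675 ≈ 0.168

0.168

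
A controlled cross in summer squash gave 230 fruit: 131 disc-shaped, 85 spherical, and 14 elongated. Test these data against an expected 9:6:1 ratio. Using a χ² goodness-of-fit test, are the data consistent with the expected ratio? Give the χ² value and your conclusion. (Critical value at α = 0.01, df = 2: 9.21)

Under the 9:6:1 hypothesis (Σ ratio = 16, N = 230):
  disc-shaped: 230 × 9/16 = 129.375
  spherical: 230 × 6/16 = 86.25
  elongated: 230 × 1/16 = 14.375
χ² = Σ (O − E)² / E
  disc-shaped: (131 − 129.375)² / 129.375 = 0.0204
  spherical: (85 − 86.25)² / 86.25 = 0.0181
  elongated: (14 − 14.375)² / 14.375 = 0.0098
χ² = 0.0204 + 0.0181 + 0.0098 = 0.0483 ≈ 0.048
Degrees of freedom = 3 − 1 = 2; critical value at α = 0.01 is 9.21.
Since 0.048 < 9.21, we fail to reject the null hypothesis — the data are consistent with the 9:6:1 ratio.

0.048; consistent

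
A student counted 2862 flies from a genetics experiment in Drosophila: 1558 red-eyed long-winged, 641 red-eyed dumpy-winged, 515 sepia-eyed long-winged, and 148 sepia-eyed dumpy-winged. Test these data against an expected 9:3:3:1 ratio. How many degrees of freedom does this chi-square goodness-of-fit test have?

A goodness-of-fit test with 4 phenotype classes has df = 4 − 1 = 3.

3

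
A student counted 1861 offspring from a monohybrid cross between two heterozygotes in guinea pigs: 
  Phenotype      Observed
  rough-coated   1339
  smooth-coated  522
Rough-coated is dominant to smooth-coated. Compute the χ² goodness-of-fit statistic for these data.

9.230

For a monohybrid cross between heterozygotes with complete dominance, the expected phenotypic ratio is 3:1.
Under the 3:1 hypothesis (Σ ratio = 4, N = 1861):
  rough-coated: 1861 × 3/4 = 1395.75
  smooth-coated: 1861 × 1/4 = 465.25
χ² = Σ (O − E)² / E
  rough-coated: (1339 − 1395.75)² / 1395.75 = 2.3074
  smooth-coated: (522 − 465.25)² / 465.25 = 6.9222
χ² = 2.3074 + 6.9222 = 9.2296 ≈ 9.230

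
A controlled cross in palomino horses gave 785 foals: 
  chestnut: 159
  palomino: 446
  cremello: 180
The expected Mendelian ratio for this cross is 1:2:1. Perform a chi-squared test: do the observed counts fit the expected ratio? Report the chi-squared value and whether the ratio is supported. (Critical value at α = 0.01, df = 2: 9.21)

Total ratio parts = 4. Expected numbers out of 785:
  chestnut: 785 × 1/4 = 196.25
  palomino: 785 × 2/4 = 392.5
  cremello: 785 × 1/4 = 196.25
χ² = Σ (O − E)² / E
  chestnut: (159 − 196.25)² / 196.25 = 7.0704
  palomino: (446 − 392.5)² / 392.5 = 7.2924
  cremello: (180 − 196.25)² / 196.25 = 1.3455
χ² = 7.0704 + 7.2924 + 1.3455 = 15.7083 ≈ 15.708
Degrees of freedom = 3 − 1 = 2; critical value at α = 0.01 is 9.21.
Since 15.708 > 9.21, we reject the null hypothesis — the data do not fit the 1:2:1 ratio.

15.708; not consistent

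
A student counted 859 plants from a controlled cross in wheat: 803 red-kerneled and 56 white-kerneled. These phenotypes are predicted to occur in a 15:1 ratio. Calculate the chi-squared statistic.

Expected counts for N = 859 under a 15:1 ratio (total parts = 16):
  red-kerneled: 859 × 15/16 = 805.3125
  white-kerneled: 859 × 1/16 = 53.6875
χ² = Σ (O − E)² / E
  red-kerneled: (803 − 805.3125)² / 805.3125 = 0.0066
  white-kerneled: (56 − 53.6875)² / 53.6875 = 0.0996
χ² = 0.0066 + 0.0996 = 0.1062 ≈ 0.106

0.106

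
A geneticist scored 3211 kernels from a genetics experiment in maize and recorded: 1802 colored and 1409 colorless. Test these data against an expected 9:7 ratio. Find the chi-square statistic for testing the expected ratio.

Total ratio parts = 16. Expected numbers out of 3211:
  colored: 3211 × 9/16 = 1806.1875
  colorless: 3211 × 7/16 = 1404.8125
χ² = Σ (O − E)² / E
  colored: (1802 − 1806.1875)² / 1806.1875 = 0.0097
  colorless: (1409 − 1404.8125)² / 1404.8125 = 0.0125
χ² = 0.0097 + 0.0125 = 0.0222 ≈ 0.022

0.022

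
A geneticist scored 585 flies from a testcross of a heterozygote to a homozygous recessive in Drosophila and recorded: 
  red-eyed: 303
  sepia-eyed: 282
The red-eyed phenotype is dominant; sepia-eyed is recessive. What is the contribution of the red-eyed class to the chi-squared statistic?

A testcross of a heterozygote (Aa × aa) gives a 1:1 phenotypic ratio.
Total ratio parts = 2. Expected numbers out of 585:
  red-eyed: 585 × 1/2 = 292.5
  sepia-eyed: 585 × 1/2 = 292.5
Contribution of red-eyed: (303 − 292.5)² / 292.5 = 0.3769

0.377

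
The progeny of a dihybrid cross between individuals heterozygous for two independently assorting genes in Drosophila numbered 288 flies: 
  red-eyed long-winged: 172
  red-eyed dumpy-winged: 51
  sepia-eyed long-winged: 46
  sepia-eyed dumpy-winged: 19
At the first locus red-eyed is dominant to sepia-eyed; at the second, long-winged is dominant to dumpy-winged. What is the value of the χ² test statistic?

A dihybrid F₂ with independent assortment and complete dominance at both loci gives a 9:3:3:1 phenotypic ratio.
Total ratio parts = 16. Expected numbers out of 288:
  red-eyed long-winged: 288 × 9/16 = 162
  red-eyed dumpy-winged: 288 × 3/16 = 54
  sepia-eyed long-winged: 288 × 3/16 = 54
  sepia-eyed dumpy-winged: 288 × 1/16 = 18
χ² = Σ (O − E)² / E
  red-eyed long-winged: (172 − 162)² / 162 = 0.6173
  red-eyed dumpy-winged: (51 − 54)² / 54 = 0.1667
  sepia-eyed long-winged: (46 − 54)² / 54 = 1.1852
  sepia-eyed dumpy-winged: (19 − 18)² / 18 = 0.0556
χ² = 0.6173 + 0.1667 + 1.1852 + 0.0556 = 2.0248 ≈ 2.025

2.025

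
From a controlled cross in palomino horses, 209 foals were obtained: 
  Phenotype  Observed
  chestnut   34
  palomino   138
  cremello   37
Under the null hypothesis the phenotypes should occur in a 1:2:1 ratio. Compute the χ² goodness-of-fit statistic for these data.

21.565

Total ratio parts = 4. Expected numbers out of 209:
  chestnut: 209 × 1/4 = 52.25
  palomino: 209 × 2/4 = 104.5
  cremello: 209 × 1/4 = 52.25
χ² = Σ (O − E)² / E
  chestnut: (34 − 52.25)² / 52.25 = 6.3744
  palomino: (138 − 104.5)² / 104.5 = 10.7392
  cremello: (37 − 52.25)² / 52.25 = 4.4510
χ² = 6.3744 + 10.7392 + 4.4510 = 21.5646 ≈ 21.565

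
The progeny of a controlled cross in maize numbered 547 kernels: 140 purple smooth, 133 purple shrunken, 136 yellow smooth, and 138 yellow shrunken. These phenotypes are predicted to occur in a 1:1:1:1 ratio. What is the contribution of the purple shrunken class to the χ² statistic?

0.103

Expected counts for N = 547 under a 1:1:1:1 ratio (total parts = 4):
  purple smooth: 547 × 1/4 = 136.75
  purple shrunken: 547 × 1/4 = 136.75
  yellow smooth: 547 × 1/4 = 136.75
  yellow shrunken: 547 × 1/4 = 136.75
Contribution of purple shrunken: (133 − 136.75)² / 136.75 = 0.1028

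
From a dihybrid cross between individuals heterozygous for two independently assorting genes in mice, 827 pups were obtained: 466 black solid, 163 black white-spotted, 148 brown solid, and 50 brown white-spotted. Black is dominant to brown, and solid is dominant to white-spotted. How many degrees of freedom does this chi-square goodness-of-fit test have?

3

A dihybrid F₂ with independent assortment and complete dominance at both loci gives a 9:3:3:1 phenotypic ratio.
A goodness-of-fit test with 4 phenotype classes has df = 4 − 1 = 3.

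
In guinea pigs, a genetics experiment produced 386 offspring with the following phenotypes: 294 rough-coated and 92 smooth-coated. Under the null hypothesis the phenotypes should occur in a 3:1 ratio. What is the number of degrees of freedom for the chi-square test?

A goodness-of-fit test with 2 phenotype classes has df = 2 − 1 = 1.

1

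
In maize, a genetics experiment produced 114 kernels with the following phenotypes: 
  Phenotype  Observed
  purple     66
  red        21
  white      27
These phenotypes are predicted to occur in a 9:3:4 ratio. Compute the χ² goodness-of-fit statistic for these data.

Total ratio parts = 16. Expected numbers out of 114:
  purple: 114 × 9/16 = 64.125
  red: 114 × 3/16 = 21.375
  white: 114 × 4/16 = 28.5
χ² = Σ (O − E)² / E
  purple: (66 − 64.125)² / 64.125 = 0.0548
  red: (21 − 21.375)² / 21.375 = 0.0066
  white: (27 − 28.5)² / 28.5 = 0.0789
χ² = 0.0548 + 0.0066 + 0.0789 = 0.1403 ≈ 0.140

0.140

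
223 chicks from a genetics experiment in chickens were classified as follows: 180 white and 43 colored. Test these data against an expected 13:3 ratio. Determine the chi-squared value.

0.042

Total ratio parts = 16. Expected numbers out of 223:
  white: 223 × 13/16 = 181.1875
  colored: 223 × 3/16 = 41.8125
χ² = Σ (O − E)² / E
  white: (180 − 181.1875)² / 181.1875 = 0.0078
  colored: (43 − 41.8125)² / 41.8125 = 0.0337
χ² = 0.0078 + 0.0337 = 0.0415 ≈ 0.042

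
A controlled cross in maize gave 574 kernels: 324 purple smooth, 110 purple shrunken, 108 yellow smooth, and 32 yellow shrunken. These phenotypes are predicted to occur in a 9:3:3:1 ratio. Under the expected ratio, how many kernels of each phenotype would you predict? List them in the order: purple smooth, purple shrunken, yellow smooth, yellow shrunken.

322.875, 107.625, 107.625, 35.875

The 9:3:3:1 ratio has 16 parts, so with N = 574 the expected counts are:
  purple smooth: 574 × 9/16 = 322.875
  purple shrunken: 574 × 3/16 = 107.625
  yellow smooth: 574 × 3/16 = 107.625
  yellow shrunken: 574 × 1/16 = 35.875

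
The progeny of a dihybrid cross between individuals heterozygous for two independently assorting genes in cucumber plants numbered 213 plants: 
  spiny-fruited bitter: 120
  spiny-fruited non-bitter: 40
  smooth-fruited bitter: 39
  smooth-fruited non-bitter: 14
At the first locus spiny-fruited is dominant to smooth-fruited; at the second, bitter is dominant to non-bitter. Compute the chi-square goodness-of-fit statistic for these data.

A dihybrid F₂ with independent assortment and complete dominance at both loci gives a 9:3:3:1 phenotypic ratio.
The 9:3:3:1 ratio has 16 parts, so with N = 213 the expected counts are:
  spiny-fruited bitter: 213 × 9/16 = 119.8125
  spiny-fruited non-bitter: 213 × 3/16 = 39.9375
  smooth-fruited bitter: 213 × 3/16 = 39.9375
  smooth-fruited non-bitter: 213 × 1/16 = 13.3125
χ² = Σ (O − E)² / E
  spiny-fruited bitter: (120 − 119.8125)² / 119.8125 = 0.0003
  spiny-fruited non-bitter: (40 − 39.9375)² / 39.9375 = 0.0001
  smooth-fruited bitter: (39 − 39.9375)² / 39.9375 = 0.0220
  smooth-fruited non-bitter: (14 − 13.3125)² / 13.3125 = 0.0355
χ² = 0.0003 + 0.0001 + 0.0220 + 0.0355 = 0.0579 ≈ 0.058

0.058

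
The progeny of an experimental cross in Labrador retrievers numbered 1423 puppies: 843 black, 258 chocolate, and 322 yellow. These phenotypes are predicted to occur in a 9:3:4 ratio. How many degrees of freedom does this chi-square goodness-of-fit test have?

A goodness-of-fit test with 3 phenotype classes has df = 3 − 1 = 2.

2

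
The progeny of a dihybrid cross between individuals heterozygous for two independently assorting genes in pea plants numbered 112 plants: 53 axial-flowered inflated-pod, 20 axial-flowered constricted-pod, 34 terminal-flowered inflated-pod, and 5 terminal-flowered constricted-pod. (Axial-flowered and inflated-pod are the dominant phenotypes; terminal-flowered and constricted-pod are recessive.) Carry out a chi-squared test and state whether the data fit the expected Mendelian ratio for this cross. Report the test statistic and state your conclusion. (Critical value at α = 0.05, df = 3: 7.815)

10.254; not consistent

A dihybrid F₂ with independent assortment and complete dominance at both loci gives a 9:3:3:1 phenotypic ratio.
Total ratio parts = 16. Expected numbers out of 112:
  axial-flowered inflated-pod: 112 × 9/16 = 63
  axial-flowered constricted-pod: 112 × 3/16 = 21
  terminal-flowered inflated-pod: 112 × 3/16 = 21
  terminal-flowered constricted-pod: 112 × 1/16 = 7
χ² = Σ (O − E)² / E
  axial-flowered inflated-pod: (53 − 63)² / 63 = 1.5873
  axial-flowered constricted-pod: (20 − 21)² / 21 = 0.0476
  terminal-flowered inflated-pod: (34 − 21)² / 21 = 8.0476
  terminal-flowered constricted-pod: (5 − 7)² / 7 = 0.5714
χ² = 1.5873 + 0.0476 + 8.0476 + 0.5714 = 10.2539 ≈ 10.254
Degrees of freedom = 4 − 1 = 3; critical value at α = 0.05 is 7.815.
Since 10.254 > 7.815, we reject the null hypothesis — the data do not fit the 9:3:3:1 ratio.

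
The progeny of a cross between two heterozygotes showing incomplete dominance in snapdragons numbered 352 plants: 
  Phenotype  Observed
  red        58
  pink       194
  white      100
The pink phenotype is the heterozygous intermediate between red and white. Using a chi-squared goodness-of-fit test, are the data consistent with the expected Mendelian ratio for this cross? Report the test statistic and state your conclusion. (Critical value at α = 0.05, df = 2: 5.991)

With incomplete dominance, a heterozygote × heterozygote cross gives a 1:2:1 phenotypic ratio.
Under the 1:2:1 hypothesis (Σ ratio = 4, N = 352):
  red: 352 × 1/4 = 88
  pink: 352 × 2/4 = 176
  white: 352 × 1/4 = 88
χ² = Σ (O − E)² / E
  red: (58 − 88)² / 88 = 10.2273
  pink: (194 − 176)² / 176 = 1.8409
  white: (100 − 88)² / 88 = 1.6364
χ² = 10.2273 + 1.8409 + 1.6364 = 13.7046 ≈ 13.705
Degrees of freedom = 3 − 1 = 2; critical value at α = 0.05 is 5.991.
Since 13.705 > 5.991, we reject the null hypothesis — the data do not fit the 1:2:1 ratio.

13.705; not consistent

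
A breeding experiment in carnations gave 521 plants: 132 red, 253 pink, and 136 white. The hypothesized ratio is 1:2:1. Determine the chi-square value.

Total ratio parts = 4. Expected numbers out of 521:
  red: 521 × 1/4 = 130.25
  pink: 521 × 2/4 = 260.5
  white: 521 × 1/4 = 130.25
χ² = Σ (O − E)² / E
  red: (132 − 130.25)² / 130.25 = 0.0235
  pink: (253 − 260.5)² / 260.5 = 0.2159
  white: (136 − 130.25)² / 130.25 = 0.2538
χ² = 0.0235 + 0.2159 + 0.2538 = 0.4932 ≈ 0.493

0.493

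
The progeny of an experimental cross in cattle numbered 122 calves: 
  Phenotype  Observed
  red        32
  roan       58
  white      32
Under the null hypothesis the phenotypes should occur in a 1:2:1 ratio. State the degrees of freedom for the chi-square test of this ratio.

2

A goodness-of-fit test with 3 phenotype classes has df = 3 − 1 = 2.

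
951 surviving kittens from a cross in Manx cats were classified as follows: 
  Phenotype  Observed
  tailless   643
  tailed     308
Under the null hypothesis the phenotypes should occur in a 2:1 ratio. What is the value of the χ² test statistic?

0.383

Total ratio parts = 3. Expected numbers out of 951:
  tailless: 951 × 2/3 = 634
  tailed: 951 × 1/3 = 317
χ² = Σ (O − E)² / E
  tailless: (643 − 634)² / 634 = 0.1278
  tailed: (308 − 317)² / 317 = 0.2555
χ² = 0.1278 + 0.2555 = 0.3833 ≈ 0.383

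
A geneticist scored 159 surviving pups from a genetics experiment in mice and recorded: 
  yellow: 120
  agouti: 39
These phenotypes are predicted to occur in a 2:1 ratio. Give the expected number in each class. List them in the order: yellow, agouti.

106, 53

Under the 2:1 hypothesis (Σ ratio = 3, N = 159):
  yellow: 159 × 2/3 = 106
  agouti: 159 × 1/3 = 53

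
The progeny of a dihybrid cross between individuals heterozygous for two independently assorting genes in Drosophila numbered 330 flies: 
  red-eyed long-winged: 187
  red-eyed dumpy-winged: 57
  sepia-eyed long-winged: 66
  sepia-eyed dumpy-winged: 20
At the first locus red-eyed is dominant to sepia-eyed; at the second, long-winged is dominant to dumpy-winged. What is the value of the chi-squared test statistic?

A dihybrid F₂ with independent assortment and complete dominance at both loci gives a 9:3:3:1 phenotypic ratio.
Expected counts for N = 330 under a 9:3:3:1 ratio (total parts = 16):
  red-eyed long-winged: 330 × 9/16 = 185.625
  red-eyed dumpy-winged: 330 × 3/16 = 61.875
  sepia-eyed long-winged: 330 × 3/16 = 61.875
  sepia-eyed dumpy-winged: 330 × 1/16 = 20.625
χ² = Σ (O − E)² / E
  red-eyed long-winged: (187 − 185.625)² / 185.625 = 0.0102
  red-eyed dumpy-winged: (57 − 61.875)² / 61.875 = 0.3841
  sepia-eyed long-winged: (66 − 61.875)² / 61.875 = 0.2750
  sepia-eyed dumpy-winged: (20 − 20.625)² / 20.625 = 0.0189
χ² = 0.0102 + 0.3841 + 0.2750 + 0.0189 = 0.6882 ≈ 0.688

0.688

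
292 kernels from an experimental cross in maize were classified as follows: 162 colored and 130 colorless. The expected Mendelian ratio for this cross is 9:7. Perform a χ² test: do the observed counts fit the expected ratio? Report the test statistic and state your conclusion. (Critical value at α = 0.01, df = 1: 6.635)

0.070; consistent

The 9:7 ratio has 16 parts, so with N = 292 the expected counts are:
  colored: 292 × 9/16 = 164.25
  colorless: 292 × 7/16 = 127.75
χ² = Σ (O − E)² / E
  colored: (162 − 164.25)² / 164.25 = 0.0308
  colorless: (130 − 127.75)² / 127.75 = 0.0396
χ² = 0.0308 + 0.0396 = 0.0704 ≈ 0.070
Degrees of freedom = 2 − 1 = 1; critical value at α = 0.01 is 6.635.
Since 0.070 < 6.635, we fail to reject the null hypothesis — the data are consistent with the 9:7 ratio.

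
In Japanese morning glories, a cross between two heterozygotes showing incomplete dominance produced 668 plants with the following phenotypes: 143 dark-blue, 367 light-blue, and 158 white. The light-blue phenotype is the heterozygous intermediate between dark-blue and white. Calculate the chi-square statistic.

7.195

With incomplete dominance, a heterozygote × heterozygote cross gives a 1:2:1 phenotypic ratio.
The 1:2:1 ratio has 4 parts, so with N = 668 the expected counts are:
  dark-blue: 668 × 1/4 = 167
  light-blue: 668 × 2/4 = 334
  white: 668 × 1/4 = 167
χ² = Σ (O − E)² / E
  dark-blue: (143 − 167)² / 167 = 3.4491
  light-blue: (367 − 334)² / 334 = 3.2605
  white: (158 − 167)² / 167 = 0.4850
χ² = 3.4491 + 3.2605 + 0.4850 = 7.1946 ≈ 7.195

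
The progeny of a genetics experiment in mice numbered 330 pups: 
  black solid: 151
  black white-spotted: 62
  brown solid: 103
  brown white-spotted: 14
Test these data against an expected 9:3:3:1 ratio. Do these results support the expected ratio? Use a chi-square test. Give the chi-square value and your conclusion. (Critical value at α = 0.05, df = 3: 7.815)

Under the 9:3:3:1 hypothesis (Σ ratio = 16, N = 330):
  black solid: 330 × 9/16 = 185.625
  black white-spotted: 330 × 3/16 = 61.875
  brown solid: 330 × 3/16 = 61.875
  brown white-spotted: 330 × 1/16 = 20.625
χ² = Σ (O − E)² / E
  black solid: (151 − 185.625)² / 185.625 = 6.4587
  black white-spotted: (62 − 61.875)² / 61.875 = 0.0003
  brown solid: (103 − 61.875)² / 61.875 = 27.3336
  brown white-spotted: (14 − 20.625)² / 20.625 = 2.1280
χ² = 6.4587 + 0.0003 + 27.3336 + 2.1280 = 35.9206 ≈ 35.921
Degrees of freedom = 4 − 1 = 3; critical value at α = 0.05 is 7.815.
Since 35.921 > 7.815, we reject the null hypothesis — the data do not fit the 9:3:3:1 ratio.

35.921; not consistent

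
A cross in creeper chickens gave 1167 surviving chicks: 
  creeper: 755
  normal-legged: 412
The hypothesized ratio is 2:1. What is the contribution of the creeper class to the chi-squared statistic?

0.680

The 2:1 ratio has 3 parts, so with N = 1167 the expected counts are:
  creeper: 1167 × 2/3 = 778
  normal-legged: 1167 × 1/3 = 389
Contribution of creeper: (755 − 778)² / 778 = 0.6799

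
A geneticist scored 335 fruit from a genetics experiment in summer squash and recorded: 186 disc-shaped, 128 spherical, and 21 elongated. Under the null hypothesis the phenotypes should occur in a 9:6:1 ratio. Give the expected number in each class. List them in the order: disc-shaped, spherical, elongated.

Total ratio parts = 16. Expected numbers out of 335:
  disc-shaped: 335 × 9/16 = 188.4375
  spherical: 335 × 6/16 = 125.625
  elongated: 335 × 1/16 = 20.9375

188.4375, 125.625, 20.9375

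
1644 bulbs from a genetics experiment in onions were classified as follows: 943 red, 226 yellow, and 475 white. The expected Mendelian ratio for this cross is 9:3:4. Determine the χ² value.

Expected counts for N = 1644 under a 9:3:4 ratio (total parts = 16):
  red: 1644 × 9/16 = 924.75
  yellow: 1644 × 3/16 = 308.25
  white: 1644 × 4/16 = 411
χ² = Σ (O − E)² / E
  red: (943 − 924.75)² / 924.75 = 0.3602
  yellow: (226 − 308.25)² / 308.25 = 21.9467
  white: (475 − 411)² / 411 = 9.9659
χ² = 0.3602 + 21.9467 + 9.9659 = 32.2728 ≈ 32.273

32.273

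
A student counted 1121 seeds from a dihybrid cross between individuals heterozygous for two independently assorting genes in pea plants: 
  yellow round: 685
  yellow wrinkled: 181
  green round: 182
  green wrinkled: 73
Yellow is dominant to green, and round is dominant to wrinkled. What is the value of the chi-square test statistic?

12.656

A dihybrid F₂ with independent assortment and complete dominance at both loci gives a 9:3:3:1 phenotypic ratio.
Expected counts for N = 1121 under a 9:3:3:1 ratio (total parts = 16):
  yellow round: 1121 × 9/16 = 630.5625
  yellow wrinkled: 1121 × 3/16 = 210.1875
  green round: 1121 × 3/16 = 210.1875
  green wrinkled: 1121 × 1/16 = 70.0625
χ² = Σ (O − E)² / E
  yellow round: (685 − 630.5625)² / 630.5625 = 4.6997
  yellow wrinkled: (181 − 210.1875)² / 210.1875 = 4.0531
  green round: (182 − 210.1875)² / 210.1875 = 3.7801
  green wrinkled: (73 − 70.0625)² / 70.0625 = 0.1232
χ² = 4.6997 + 4.0531 + 3.7801 + 0.1232 = 12.6561 ≈ 12.656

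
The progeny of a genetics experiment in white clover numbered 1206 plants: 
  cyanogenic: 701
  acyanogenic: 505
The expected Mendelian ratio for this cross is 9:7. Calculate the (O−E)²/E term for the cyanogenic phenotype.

Total ratio parts = 16. Expected numbers out of 1206:
  cyanogenic: 1206 × 9/16 = 678.375
  acyanogenic: 1206 × 7/16 = 527.625
Contribution of cyanogenic: (701 − 678.375)² / 678.375 = 0.7546

0.755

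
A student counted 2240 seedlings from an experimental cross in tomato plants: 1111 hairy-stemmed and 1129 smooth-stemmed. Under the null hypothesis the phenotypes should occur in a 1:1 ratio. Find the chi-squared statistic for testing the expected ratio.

Under the 1:1 hypothesis (Σ ratio = 2, N = 2240):
  hairy-stemmed: 2240 × 1/2 = 1120
  smooth-stemmed: 2240 × 1/2 = 1120
χ² = Σ (O − E)² / E
  hairy-stemmed: (1111 − 1120)² / 1120 = 0.0723
  smooth-stemmed: (1129 − 1120)² / 1120 = 0.0723
χ² = 0.0723 + 0.0723 = 0.1446 ≈ 0.145

0.145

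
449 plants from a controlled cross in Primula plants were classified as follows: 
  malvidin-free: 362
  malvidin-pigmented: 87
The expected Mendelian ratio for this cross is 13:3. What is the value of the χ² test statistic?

Total ratio parts = 16. Expected numbers out of 449:
  malvidin-free: 449 × 13/16 = 364.8125
  malvidin-pigmented: 449 × 3/16 = 84.1875
χ² = Σ (O − E)² / E
  malvidin-free: (362 − 364.8125)² / 364.8125 = 0.0217
  malvidin-pigmented: (87 − 84.1875)² / 84.1875 = 0.0940
χ² = 0.0217 + 0.0940 = 0.1157 ≈ 0.116

0.116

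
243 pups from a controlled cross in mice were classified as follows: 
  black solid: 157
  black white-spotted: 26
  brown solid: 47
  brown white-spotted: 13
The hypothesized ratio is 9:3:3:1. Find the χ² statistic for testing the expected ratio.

Under the 9:3:3:1 hypothesis (Σ ratio = 16, N = 243):
  black solid: 243 × 9/16 = 136.6875
  black white-spotted: 243 × 3/16 = 45.5625
  brown solid: 243 × 3/16 = 45.5625
  brown white-spotted: 243 × 1/16 = 15.1875
χ² = Σ (O − E)² / E
  black solid: (157 − 136.6875)² / 136.6875 = 3.0185
  black white-spotted: (26 − 45.5625)² / 45.5625 = 8.3993
  brown solid: (47 − 45.5625)² / 45.5625 = 0.0454
  brown white-spotted: (13 − 15.1875)² / 15.1875 = 0.3151
χ² = 3.0185 + 8.3993 + 0.0454 + 0.3151 = 11.7783 ≈ 11.778

11.778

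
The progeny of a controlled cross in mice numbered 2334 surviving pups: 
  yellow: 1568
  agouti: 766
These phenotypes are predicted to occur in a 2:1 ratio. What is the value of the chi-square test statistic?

Expected counts for N = 2334 under a 2:1 ratio (total parts = 3):
  yellow: 2334 × 2/3 = 1556
  agouti: 2334 × 1/3 = 778
χ² = Σ (O − E)² / E
  yellow: (1568 − 1556)² / 1556 = 0.0925
  agouti: (766 − 778)² / 778 = 0.1851
χ² = 0.0925 + 0.1851 = 0.2776 ≈ 0.278

0.278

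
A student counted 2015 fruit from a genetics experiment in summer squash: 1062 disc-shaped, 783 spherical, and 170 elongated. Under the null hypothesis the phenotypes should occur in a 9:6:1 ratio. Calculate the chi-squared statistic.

20.911

Expected counts for N = 2015 under a 9:6:1 ratio (total parts = 16):
  disc-shaped: 2015 × 9/16 = 1133.4375
  spherical: 2015 × 6/16 = 755.625
  elongated: 2015 × 1/16 = 125.9375
χ² = Σ (O − E)² / E
  disc-shaped: (1062 − 1133.4375)² / 1133.4375 = 4.5025
  spherical: (783 − 755.625)² / 755.625 = 0.9917
  elongated: (170 − 125.9375)² / 125.9375 = 15.4164
χ² = 4.5025 + 0.9917 + 15.4164 = 20.9106 ≈ 20.911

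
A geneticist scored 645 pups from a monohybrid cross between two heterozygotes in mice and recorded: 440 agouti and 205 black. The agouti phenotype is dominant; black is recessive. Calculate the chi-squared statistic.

15.827

For a monohybrid cross between heterozygotes with complete dominance, the expected phenotypic ratio is 3:1.
The 3:1 ratio has 4 parts, so with N = 645 the expected counts are:
  agouti: 645 × 3/4 = 483.75
  black: 645 × 1/4 = 161.25
χ² = Σ (O − E)² / E
  agouti: (440 − 483.75)² / 483.75 = 3.9567
  black: (205 − 161.25)² / 161.25 = 11.8702
χ² = 3.9567 + 11.8702 = 15.8269 ≈ 15.827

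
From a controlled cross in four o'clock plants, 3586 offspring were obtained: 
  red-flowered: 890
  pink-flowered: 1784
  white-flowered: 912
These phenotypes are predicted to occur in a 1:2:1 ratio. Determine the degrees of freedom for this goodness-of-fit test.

A goodness-of-fit test with 3 phenotype classes has df = 3 − 1 = 2.

2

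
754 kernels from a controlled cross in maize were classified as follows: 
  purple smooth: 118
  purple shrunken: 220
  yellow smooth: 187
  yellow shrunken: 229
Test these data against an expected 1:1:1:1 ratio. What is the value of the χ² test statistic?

Under the 1:1:1:1 hypothesis (Σ ratio = 4, N = 754):
  purple smooth: 754 × 1/4 = 188.5
  purple shrunken: 754 × 1/4 = 188.5
  yellow smooth: 754 × 1/4 = 188.5
  yellow shrunken: 754 × 1/4 = 188.5
χ² = Σ (O − E)² / E
  purple smooth: (118 − 188.5)² / 188.5 = 26.3674
  purple shrunken: (220 − 188.5)² / 188.5 = 5.2639
  yellow smooth: (187 − 188.5)² / 188.5 = 0.0119
  yellow shrunken: (229 − 188.5)² / 188.5 = 8.7016
χ² = 26.3674 + 5.2639 + 0.0119 + 8.7016 = 40.3448 ≈ 40.345

40.345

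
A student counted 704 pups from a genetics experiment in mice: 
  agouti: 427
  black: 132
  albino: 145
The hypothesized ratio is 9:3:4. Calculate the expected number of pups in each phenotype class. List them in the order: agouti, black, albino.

396, 132, 176

Under the 9:3:4 hypothesis (Σ ratio = 16, N = 704):
  agouti: 704 × 9/16 = 396
  black: 704 × 3/16 = 132
  albino: 704 × 4/16 = 176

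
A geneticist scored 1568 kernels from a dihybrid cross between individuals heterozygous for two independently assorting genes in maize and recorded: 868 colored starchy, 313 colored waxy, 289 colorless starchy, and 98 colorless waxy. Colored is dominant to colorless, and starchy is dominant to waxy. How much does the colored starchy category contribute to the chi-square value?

A dihybrid F₂ with independent assortment and complete dominance at both loci gives a 9:3:3:1 phenotypic ratio.
Under the 9:3:3:1 hypothesis (Σ ratio = 16, N = 1568):
  colored starchy: 1568 × 9/16 = 882
  colored waxy: 1568 × 3/16 = 294
  colorless starchy: 1568 × 3/16 = 294
  colorless waxy: 1568 × 1/16 = 98
Contribution of colored starchy: (868 − 882)² / 882 = 0.2222

0.222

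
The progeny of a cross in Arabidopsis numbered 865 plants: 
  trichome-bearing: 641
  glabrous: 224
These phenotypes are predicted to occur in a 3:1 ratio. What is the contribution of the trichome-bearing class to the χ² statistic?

0.093

Expected counts for N = 865 under a 3:1 ratio (total parts = 4):
  trichome-bearing: 865 × 3/4 = 648.75
  glabrous: 865 × 1/4 = 216.25
Contribution of trichome-bearing: (641 − 648.75)² / 648.75 = 0.0926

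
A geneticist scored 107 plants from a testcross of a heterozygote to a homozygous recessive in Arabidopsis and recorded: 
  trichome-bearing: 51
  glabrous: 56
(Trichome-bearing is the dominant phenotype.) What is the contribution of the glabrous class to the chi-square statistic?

0.117

A testcross of a heterozygote (Aa × aa) gives a 1:1 phenotypic ratio.
Total ratio parts = 2. Expected numbers out of 107:
  trichome-bearing: 107 × 1/2 = 53.5
  glabrous: 107 × 1/2 = 53.5
Contribution of glabrous: (56 − 53.5)² / 53.5 = 0.1168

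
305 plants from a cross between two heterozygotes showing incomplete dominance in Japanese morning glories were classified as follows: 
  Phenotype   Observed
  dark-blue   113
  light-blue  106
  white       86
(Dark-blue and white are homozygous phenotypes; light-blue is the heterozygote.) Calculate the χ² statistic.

33.138

With incomplete dominance, a heterozygote × heterozygote cross gives a 1:2:1 phenotypic ratio.
Total ratio parts = 4. Expected numbers out of 305:
  dark-blue: 305 × 1/4 = 76.25
  light-blue: 305 × 2/4 = 152.5
  white: 305 × 1/4 = 76.25
χ² = Σ (O − E)² / E
  dark-blue: (113 − 76.25)² / 76.25 = 17.7123
  light-blue: (106 − 152.5)² / 152.5 = 14.1787
  white: (86 − 76.25)² / 76.25 = 1.2467
χ² = 17.7123 + 14.1787 + 1.2467 = 33.1377 ≈ 33.138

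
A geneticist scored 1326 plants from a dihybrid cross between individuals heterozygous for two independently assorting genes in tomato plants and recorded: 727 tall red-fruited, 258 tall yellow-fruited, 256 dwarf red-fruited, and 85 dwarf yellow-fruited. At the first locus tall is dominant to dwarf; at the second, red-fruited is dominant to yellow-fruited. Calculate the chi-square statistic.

1.104

A dihybrid F₂ with independent assortment and complete dominance at both loci gives a 9:3:3:1 phenotypic ratio.
Under the 9:3:3:1 hypothesis (Σ ratio = 16, N = 1326):
  tall red-fruited: 1326 × 9/16 = 745.875
  tall yellow-fruited: 1326 × 3/16 = 248.625
  dwarf red-fruited: 1326 × 3/16 = 248.625
  dwarf yellow-fruited: 1326 × 1/16 = 82.875
χ² = Σ (O − E)² / E
  tall red-fruited: (727 − 745.875)² / 745.875 = 0.4776
  tall yellow-fruited: (258 − 248.625)² / 248.625 = 0.3535
  dwarf red-fruited: (256 − 248.625)² / 248.625 = 0.2188
  dwarf yellow-fruited: (85 − 82.875)² / 82.875 = 0.0545
χ² = 0.4776 + 0.3535 + 0.2188 + 0.0545 = 1.1044 ≈ 1.104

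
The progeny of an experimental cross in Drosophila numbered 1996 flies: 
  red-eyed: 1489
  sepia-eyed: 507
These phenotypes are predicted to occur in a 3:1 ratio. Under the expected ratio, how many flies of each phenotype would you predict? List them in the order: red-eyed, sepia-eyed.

Total ratio parts = 4. Expected numbers out of 1996:
  red-eyed: 1996 × 3/4 = 1497
  sepia-eyed: 1996 × 1/4 = 499

1497, 499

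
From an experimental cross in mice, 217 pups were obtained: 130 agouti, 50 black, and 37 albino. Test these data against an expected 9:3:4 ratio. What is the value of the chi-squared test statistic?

Total ratio parts = 16. Expected numbers out of 217:
  agouti: 217 × 9/16 = 122.0625
  black: 217 × 3/16 = 40.6875
  albino: 217 × 4/16 = 54.25
χ² = Σ (O − E)² / E
  agouti: (130 − 122.0625)² / 122.0625 = 0.5162
  black: (50 − 40.6875)² / 40.6875 = 2.1314
  albino: (37 − 54.25)² / 54.25 = 5.4850
χ² = 0.5162 + 2.1314 + 5.4850 = 8.1326 ≈ 8.133

8.133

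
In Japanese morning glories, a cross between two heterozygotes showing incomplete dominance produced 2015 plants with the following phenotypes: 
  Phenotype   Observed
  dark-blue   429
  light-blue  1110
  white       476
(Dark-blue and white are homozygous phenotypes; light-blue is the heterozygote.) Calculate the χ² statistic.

With incomplete dominance, a heterozygote × heterozygote cross gives a 1:2:1 phenotypic ratio.
Expected counts for N = 2015 under a 1:2:1 ratio (total parts = 4):
  dark-blue: 2015 × 1/4 = 503.75
  light-blue: 2015 × 2/4 = 1007.5
  white: 2015 × 1/4 = 503.75
χ² = Σ (O − E)² / E
  dark-blue: (429 − 503.75)² / 503.75 = 11.0919
  light-blue: (1110 − 1007.5)² / 1007.5 = 10.4280
  white: (476 − 503.75)² / 503.75 = 1.5287
χ² = 11.0919 + 10.4280 + 1.5287 = 23.0486 ≈ 23.049

23.049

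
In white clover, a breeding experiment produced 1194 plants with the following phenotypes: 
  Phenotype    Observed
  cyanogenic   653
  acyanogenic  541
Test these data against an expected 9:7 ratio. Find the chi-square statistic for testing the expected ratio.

Expected counts for N = 1194 under a 9:7 ratio (total parts = 16):
  cyanogenic: 1194 × 9/16 = 671.625
  acyanogenic: 1194 × 7/16 = 522.375
χ² = Σ (O − E)² / E
  cyanogenic: (653 − 671.625)² / 671.625 = 0.5165
  acyanogenic: (541 − 522.375)² / 522.375 = 0.6641
χ² = 0.5165 + 0.6641 = 1.1806 ≈ 1.181

1.181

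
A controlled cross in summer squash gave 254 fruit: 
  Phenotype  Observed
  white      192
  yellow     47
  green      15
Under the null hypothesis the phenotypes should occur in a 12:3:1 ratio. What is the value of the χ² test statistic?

Expected counts for N = 254 under a 12:3:1 ratio (total parts = 16):
  white: 254 × 12/16 = 190.5
  yellow: 254 × 3/16 = 47.625
  green: 254 × 1/16 = 15.875
χ² = Σ (O − E)² / E
  white: (192 − 190.5)² / 190.5 = 0.0118
  yellow: (47 − 47.625)² / 47.625 = 0.0082
  green: (15 − 15.875)² / 15.875 = 0.0482
χ² = 0.0118 + 0.0082 + 0.0482 = 0.0682 ≈ 0.068

0.068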